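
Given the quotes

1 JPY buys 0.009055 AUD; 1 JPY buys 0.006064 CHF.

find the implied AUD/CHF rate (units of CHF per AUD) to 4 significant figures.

AUD/CHF = 0.6697

1 AUD ÷ 0.009055 = 110.436 JPY
110.436 JPY × 0.006064 = 0.669685 CHF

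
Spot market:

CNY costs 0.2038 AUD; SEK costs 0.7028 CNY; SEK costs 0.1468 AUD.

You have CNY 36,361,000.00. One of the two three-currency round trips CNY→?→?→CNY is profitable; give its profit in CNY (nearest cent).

Profit: CNY 906,129.44

Profitable loop is CNY → SEK → AUD → CNY:
CNY 36,361,000.00 ÷ 0.7028 = SEK 51,737,336.37
SEK 51,737,336.37 × 0.1468 = AUD 7,595,040.98
AUD 7,595,040.98 ÷ 0.2038 = CNY 37,267,129.44
Profit = CNY 37,267,129.44 − CNY 36,361,000.00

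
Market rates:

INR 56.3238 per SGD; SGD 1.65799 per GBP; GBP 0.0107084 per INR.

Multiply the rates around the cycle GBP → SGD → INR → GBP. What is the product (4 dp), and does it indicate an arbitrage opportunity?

1.0000 (no arbitrage)

Around GBP → SGD → INR → GBP: 1 × 1.65799 × 56.3238 × 0.0107084 = 0.999996
Product ≈ 1 (deviation 0.000%, within rounding noise).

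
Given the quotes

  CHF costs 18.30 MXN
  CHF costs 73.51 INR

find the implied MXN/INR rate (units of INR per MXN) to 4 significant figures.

1 MXN ÷ 18.30 = 0.0546448 CHF
0.0546448 CHF × 73.51 = 4.01694 INR

MXN/INR = 4.017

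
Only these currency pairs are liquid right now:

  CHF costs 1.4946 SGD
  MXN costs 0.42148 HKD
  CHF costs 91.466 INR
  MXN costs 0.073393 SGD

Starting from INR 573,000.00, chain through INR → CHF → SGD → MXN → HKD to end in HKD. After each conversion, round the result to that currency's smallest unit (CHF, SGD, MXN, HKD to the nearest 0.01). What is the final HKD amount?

HKD 53,770.24

INR 573,000.00 ÷ 91.466 = CHF 6,264.62
CHF 6,264.62 × 1.4946 = SGD 9,363.10
SGD 9,363.10 ÷ 0.073393 = MXN 127,574.84
MXN 127,574.84 × 0.42148 = HKD 53,770.24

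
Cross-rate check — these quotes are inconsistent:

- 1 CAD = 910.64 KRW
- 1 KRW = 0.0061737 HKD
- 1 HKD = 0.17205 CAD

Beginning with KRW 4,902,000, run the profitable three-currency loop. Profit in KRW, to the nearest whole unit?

Profitable loop is KRW → CAD → HKD → KRW:
KRW 4,902,000 ÷ 910.64 = CAD 5,383.03
CAD 5,383.03 ÷ 0.17205 = HKD 31,287.58
HKD 31,287.58 ÷ 0.0061737 = KRW 5,067,881
Profit = KRW 5,067,881 − KRW 4,902,000

Profit: KRW 165,881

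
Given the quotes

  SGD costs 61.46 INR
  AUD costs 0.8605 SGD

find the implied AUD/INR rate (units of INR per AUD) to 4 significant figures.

AUD/INR = 52.89

1 AUD × 0.8605 = 0.8605 SGD
0.8605 SGD × 61.46 = 52.8863 INR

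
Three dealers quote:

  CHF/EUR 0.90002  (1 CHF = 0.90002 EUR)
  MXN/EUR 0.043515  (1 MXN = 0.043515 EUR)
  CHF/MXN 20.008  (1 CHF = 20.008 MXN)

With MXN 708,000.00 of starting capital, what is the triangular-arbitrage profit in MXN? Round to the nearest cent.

Profitable loop is MXN → CHF → EUR → MXN:
MXN 708,000.00 ÷ 20.008 = CHF 35,385.85
CHF 35,385.85 × 0.90002 = EUR 31,847.97
EUR 31,847.97 ÷ 0.043515 = MXN 731,884.84
Profit = MXN 731,884.84 − MXN 708,000.00

Profit: MXN 23,884.84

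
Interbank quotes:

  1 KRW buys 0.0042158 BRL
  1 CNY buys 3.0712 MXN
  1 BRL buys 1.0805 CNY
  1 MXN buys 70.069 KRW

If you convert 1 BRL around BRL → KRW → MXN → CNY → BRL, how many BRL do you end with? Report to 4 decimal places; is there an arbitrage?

Around BRL → KRW → MXN → CNY → BRL: 1 ÷ 0.0042158 ÷ 70.069 ÷ 3.0712 ÷ 1.0805 = 1.020143
Product > 1; profitable direction is BRL → KRW → MXN → CNY → BRL.

1.0201 (arbitrage exists)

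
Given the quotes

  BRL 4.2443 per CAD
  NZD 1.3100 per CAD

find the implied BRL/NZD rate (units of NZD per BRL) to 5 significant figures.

1 BRL ÷ 4.2443 = 0.23561 CAD
0.23561 CAD × 1.3100 = 0.308649 NZD

BRL/NZD = 0.30865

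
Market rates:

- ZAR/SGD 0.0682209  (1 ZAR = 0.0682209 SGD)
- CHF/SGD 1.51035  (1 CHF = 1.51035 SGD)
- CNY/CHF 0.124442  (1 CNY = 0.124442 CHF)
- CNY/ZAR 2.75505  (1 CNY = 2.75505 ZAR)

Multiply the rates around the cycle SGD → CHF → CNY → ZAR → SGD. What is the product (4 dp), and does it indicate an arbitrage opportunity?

1.0000 (no arbitrage)

Around SGD → CHF → CNY → ZAR → SGD: 1 ÷ 1.51035 ÷ 0.124442 × 2.75505 × 0.0682209 = 1.000005
Product ≈ 1 (deviation 0.001%, within rounding noise).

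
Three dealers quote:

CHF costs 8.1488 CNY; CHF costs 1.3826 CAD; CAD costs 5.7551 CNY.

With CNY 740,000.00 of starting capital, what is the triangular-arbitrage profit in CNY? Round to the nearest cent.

Profitable loop is CNY → CAD → CHF → CNY:
CNY 740,000.00 ÷ 5.7551 = CAD 128,581.61
CAD 128,581.61 ÷ 1.3826 = CHF 92,999.86
CHF 92,999.86 × 8.1488 = CNY 757,837.26
Profit = CNY 757,837.26 − CNY 740,000.00

Profit: CNY 17,837.26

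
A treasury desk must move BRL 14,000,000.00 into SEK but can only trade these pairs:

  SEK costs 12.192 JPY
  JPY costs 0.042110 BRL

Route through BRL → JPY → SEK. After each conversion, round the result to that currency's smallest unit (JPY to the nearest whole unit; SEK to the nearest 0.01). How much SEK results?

SEK 27,268,913.88

BRL 14,000,000.00 ÷ 0.042110 = JPY 332,462,598
JPY 332,462,598 ÷ 12.192 = SEK 27,268,913.88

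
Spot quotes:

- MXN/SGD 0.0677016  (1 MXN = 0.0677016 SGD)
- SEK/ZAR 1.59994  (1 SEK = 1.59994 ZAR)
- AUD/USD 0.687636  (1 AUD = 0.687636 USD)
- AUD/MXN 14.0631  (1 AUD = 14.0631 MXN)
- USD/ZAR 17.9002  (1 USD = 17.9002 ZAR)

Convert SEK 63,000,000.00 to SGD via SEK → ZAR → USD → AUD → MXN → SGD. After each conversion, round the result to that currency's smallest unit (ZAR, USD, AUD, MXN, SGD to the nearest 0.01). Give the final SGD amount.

SGD 7,796,644.91

SEK 63,000,000.00 × 1.59994 = ZAR 100,796,220.00
ZAR 100,796,220.00 ÷ 17.9002 = USD 5,631,010.83
USD 5,631,010.83 ÷ 0.687636 = AUD 8,188,941.29
AUD 8,188,941.29 × 14.0631 = MXN 115,161,900.26
MXN 115,161,900.26 × 0.0677016 = SGD 7,796,644.91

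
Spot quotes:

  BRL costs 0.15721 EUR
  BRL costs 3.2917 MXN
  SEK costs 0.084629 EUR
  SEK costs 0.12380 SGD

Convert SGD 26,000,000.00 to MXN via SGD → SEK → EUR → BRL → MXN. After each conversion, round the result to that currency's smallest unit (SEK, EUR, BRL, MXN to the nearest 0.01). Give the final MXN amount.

MXN 372,144,831.94

SGD 26,000,000.00 ÷ 0.12380 = SEK 210,016,155.09
SEK 210,016,155.09 × 0.084629 = EUR 17,773,457.19
EUR 17,773,457.19 ÷ 0.15721 = BRL 113,055,512.94
BRL 113,055,512.94 × 3.2917 = MXN 372,144,831.94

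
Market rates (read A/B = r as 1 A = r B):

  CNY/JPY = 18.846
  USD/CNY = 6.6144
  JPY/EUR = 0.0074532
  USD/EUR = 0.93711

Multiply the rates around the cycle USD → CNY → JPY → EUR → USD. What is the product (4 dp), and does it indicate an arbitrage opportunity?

Around USD → CNY → JPY → EUR → USD: 1 × 6.6144 × 18.846 × 0.0074532 ÷ 0.93711 = 0.991430
Product < 1; profitable direction is USD → EUR → JPY → CNY → USD.

0.9914 (arbitrage exists)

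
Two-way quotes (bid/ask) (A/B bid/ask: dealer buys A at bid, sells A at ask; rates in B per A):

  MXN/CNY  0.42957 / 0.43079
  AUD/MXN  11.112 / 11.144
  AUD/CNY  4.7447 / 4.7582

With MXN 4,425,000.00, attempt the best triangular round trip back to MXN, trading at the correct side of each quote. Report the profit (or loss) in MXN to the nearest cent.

Net profit: MXN 14,118.71

Best loop MXN → CNY → AUD → MXN:
MXN 4,425,000.00 × 0.42957 (sell MXN at bid) = CNY 1,900,847.25
CNY 1,900,847.25 ÷ 4.7582 (buy AUD at ask) = AUD 399,488.72
AUD 399,488.72 × 11.112 (sell AUD at bid) = MXN 4,439,118.71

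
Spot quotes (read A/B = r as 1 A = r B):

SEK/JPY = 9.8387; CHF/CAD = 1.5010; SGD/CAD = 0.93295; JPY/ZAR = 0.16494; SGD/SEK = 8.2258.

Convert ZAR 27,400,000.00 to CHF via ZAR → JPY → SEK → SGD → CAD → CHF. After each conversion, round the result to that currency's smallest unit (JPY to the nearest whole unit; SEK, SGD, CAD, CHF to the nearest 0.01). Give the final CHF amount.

CHF 1,275,811.13

ZAR 27,400,000.00 ÷ 0.16494 = JPY 166,121,014
JPY 166,121,014 ÷ 9.8387 = SEK 16,884,447.54
SEK 16,884,447.54 ÷ 8.2258 = SGD 2,052,620.72
SGD 2,052,620.72 × 0.93295 = CAD 1,914,992.50
CAD 1,914,992.50 ÷ 1.5010 = CHF 1,275,811.13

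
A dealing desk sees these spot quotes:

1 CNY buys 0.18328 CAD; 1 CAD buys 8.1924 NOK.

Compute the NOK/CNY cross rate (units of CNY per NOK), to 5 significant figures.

NOK/CNY = 0.66600

1 NOK ÷ 8.1924 = 0.122064 CAD
0.122064 CAD ÷ 0.18328 = 0.665999 CNY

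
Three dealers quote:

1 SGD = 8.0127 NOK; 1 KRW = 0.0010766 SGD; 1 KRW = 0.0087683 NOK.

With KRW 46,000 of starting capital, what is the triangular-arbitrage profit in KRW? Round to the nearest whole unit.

Profitable loop is KRW → NOK → SGD → KRW:
KRW 46,000 × 0.0087683 = NOK 403.34
NOK 403.34 ÷ 8.0127 = SGD 50.34
SGD 50.34 ÷ 0.0010766 = KRW 46,756
Profit = KRW 46,756 − KRW 46,000

Profit: KRW 756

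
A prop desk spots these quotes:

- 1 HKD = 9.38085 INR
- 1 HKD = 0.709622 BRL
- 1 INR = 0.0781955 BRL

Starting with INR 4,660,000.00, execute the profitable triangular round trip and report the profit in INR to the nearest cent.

Profitable loop is INR → BRL → HKD → INR:
INR 4,660,000.00 × 0.0781955 = BRL 364,391.03
BRL 364,391.03 ÷ 0.709622 = HKD 513,500.19
HKD 513,500.19 × 9.38085 = INR 4,817,068.23
Profit = INR 4,817,068.23 − INR 4,660,000.00

Profit: INR 157,068.23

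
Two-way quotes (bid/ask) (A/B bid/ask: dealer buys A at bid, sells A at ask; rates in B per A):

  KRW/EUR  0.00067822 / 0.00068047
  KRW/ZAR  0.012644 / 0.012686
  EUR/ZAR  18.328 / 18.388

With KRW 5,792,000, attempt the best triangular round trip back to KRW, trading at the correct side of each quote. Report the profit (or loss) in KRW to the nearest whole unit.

Net profit: KRW 60,879

Best loop KRW → ZAR → EUR → KRW:
KRW 5,792,000 × 0.012644 (sell KRW at bid) = ZAR 73,234.05
ZAR 73,234.05 ÷ 18.388 (buy EUR at ask) = EUR 3,982.71
EUR 3,982.71 ÷ 0.00068047 (buy KRW at ask) = KRW 5,852,879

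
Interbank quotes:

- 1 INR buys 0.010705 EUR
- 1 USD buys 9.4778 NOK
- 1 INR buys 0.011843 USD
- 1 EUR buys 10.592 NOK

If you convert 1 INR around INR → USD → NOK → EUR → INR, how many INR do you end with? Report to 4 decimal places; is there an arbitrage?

Around INR → USD → NOK → EUR → INR: 1 × 0.011843 × 9.4778 ÷ 10.592 ÷ 0.010705 = 0.989930
Product < 1; profitable direction is INR → EUR → NOK → USD → INR.

0.9899 (arbitrage exists)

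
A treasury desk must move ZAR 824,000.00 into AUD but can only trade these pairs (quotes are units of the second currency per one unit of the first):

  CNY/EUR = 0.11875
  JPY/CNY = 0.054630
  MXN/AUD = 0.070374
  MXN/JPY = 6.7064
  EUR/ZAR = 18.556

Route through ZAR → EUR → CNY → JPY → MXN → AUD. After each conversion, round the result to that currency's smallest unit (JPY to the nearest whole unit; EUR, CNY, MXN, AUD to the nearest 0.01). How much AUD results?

AUD 71,829.16

ZAR 824,000.00 ÷ 18.556 = EUR 44,406.12
EUR 44,406.12 ÷ 0.11875 = CNY 373,946.27
CNY 373,946.27 ÷ 0.054630 = JPY 6,845,072
JPY 6,845,072 ÷ 6.7064 = MXN 1,020,677.56
MXN 1,020,677.56 × 0.070374 = AUD 71,829.16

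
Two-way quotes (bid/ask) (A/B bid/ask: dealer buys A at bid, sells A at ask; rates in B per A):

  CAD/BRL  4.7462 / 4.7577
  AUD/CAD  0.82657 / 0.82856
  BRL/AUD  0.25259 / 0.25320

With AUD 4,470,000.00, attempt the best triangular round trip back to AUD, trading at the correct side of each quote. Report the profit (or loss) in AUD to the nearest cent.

Net profit: AUD 8,399.21

Best loop AUD → BRL → CAD → AUD:
AUD 4,470,000.00 ÷ 0.25320 (buy BRL at ask) = BRL 17,654,028.44
BRL 17,654,028.44 ÷ 4.7577 (buy CAD at ask) = CAD 3,710,622.45
CAD 3,710,622.45 ÷ 0.82856 (buy AUD at ask) = AUD 4,478,399.21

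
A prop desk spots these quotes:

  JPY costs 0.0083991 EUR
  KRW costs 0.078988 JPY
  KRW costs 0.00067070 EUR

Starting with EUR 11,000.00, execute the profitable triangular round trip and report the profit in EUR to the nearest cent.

Profitable loop is EUR → JPY → KRW → EUR:
EUR 11,000.00 ÷ 0.0083991 = JPY 1,309,664
JPY 1,309,664 ÷ 0.078988 = KRW 16,580,546
KRW 16,580,546 × 0.00067070 = EUR 11,120.57
Profit = EUR 11,120.57 − EUR 11,000.00

Profit: EUR 120.57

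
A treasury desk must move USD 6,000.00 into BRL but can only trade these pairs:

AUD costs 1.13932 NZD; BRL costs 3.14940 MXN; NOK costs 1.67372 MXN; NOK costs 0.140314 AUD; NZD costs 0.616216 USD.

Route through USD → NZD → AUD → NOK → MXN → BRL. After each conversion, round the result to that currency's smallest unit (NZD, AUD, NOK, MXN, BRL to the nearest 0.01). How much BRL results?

BRL 32,368.80

USD 6,000.00 ÷ 0.616216 = NZD 9,736.85
NZD 9,736.85 ÷ 1.13932 = AUD 8,546.19
AUD 8,546.19 ÷ 0.140314 = NOK 60,907.61
NOK 60,907.61 × 1.67372 = MXN 101,942.29
MXN 101,942.29 ÷ 3.14940 = BRL 32,368.80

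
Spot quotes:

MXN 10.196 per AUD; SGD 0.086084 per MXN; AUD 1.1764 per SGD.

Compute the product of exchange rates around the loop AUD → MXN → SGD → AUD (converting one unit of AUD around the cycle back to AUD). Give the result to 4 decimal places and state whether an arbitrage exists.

1.0325 (arbitrage exists)

Around AUD → MXN → SGD → AUD: 1 × 10.196 × 0.086084 × 1.1764 = 1.032541
Product > 1; profitable direction is AUD → MXN → SGD → AUD.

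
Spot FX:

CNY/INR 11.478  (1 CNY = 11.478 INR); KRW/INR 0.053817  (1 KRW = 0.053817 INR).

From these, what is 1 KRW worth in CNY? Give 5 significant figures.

KRW/CNY = 0.0046887

1 KRW × 0.053817 = 0.053817 INR
0.053817 INR ÷ 11.478 = 0.00468871 CNY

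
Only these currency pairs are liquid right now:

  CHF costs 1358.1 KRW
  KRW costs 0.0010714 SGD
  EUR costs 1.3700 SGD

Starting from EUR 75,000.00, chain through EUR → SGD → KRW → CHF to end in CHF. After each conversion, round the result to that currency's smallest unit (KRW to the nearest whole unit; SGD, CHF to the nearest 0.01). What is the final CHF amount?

EUR 75,000.00 × 1.3700 = SGD 102,750.00
SGD 102,750.00 ÷ 0.0010714 = KRW 95,902,557
KRW 95,902,557 ÷ 1358.1 = CHF 70,615.24

CHF 70,615.24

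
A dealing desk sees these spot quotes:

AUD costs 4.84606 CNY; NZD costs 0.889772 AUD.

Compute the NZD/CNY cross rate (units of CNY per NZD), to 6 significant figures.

1 NZD × 0.889772 = 0.889772 AUD
0.889772 AUD × 4.84606 = 4.31189 CNY

NZD/CNY = 4.31189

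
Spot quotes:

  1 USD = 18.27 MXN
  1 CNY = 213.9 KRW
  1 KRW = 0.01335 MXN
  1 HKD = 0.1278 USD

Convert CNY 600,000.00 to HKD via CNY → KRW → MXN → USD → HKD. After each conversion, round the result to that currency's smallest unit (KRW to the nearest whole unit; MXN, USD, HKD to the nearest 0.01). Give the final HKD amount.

HKD 733,793.58

CNY 600,000.00 × 213.9 = KRW 128,340,000
KRW 128,340,000 × 0.01335 = MXN 1,713,339.00
MXN 1,713,339.00 ÷ 18.27 = USD 93,778.82
USD 93,778.82 ÷ 0.1278 = HKD 733,793.58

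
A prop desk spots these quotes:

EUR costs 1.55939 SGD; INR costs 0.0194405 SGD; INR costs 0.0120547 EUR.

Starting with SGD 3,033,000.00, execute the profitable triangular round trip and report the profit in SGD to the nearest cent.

Profit: SGD 103,668.98

Profitable loop is SGD → EUR → INR → SGD:
SGD 3,033,000.00 ÷ 1.55939 = EUR 1,944,991.31
EUR 1,944,991.31 ÷ 0.0120547 = INR 161,347,135.20
INR 161,347,135.20 × 0.0194405 = SGD 3,136,668.98
Profit = SGD 3,136,668.98 − SGD 3,033,000.00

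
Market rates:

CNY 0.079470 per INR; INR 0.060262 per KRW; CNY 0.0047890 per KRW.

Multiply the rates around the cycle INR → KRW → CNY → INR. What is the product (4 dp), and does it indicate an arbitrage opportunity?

Around INR → KRW → CNY → INR: 1 ÷ 0.060262 × 0.0047890 ÷ 0.079470 = 0.999996
Product ≈ 1 (deviation 0.000%, within rounding noise).

1.0000 (no arbitrage)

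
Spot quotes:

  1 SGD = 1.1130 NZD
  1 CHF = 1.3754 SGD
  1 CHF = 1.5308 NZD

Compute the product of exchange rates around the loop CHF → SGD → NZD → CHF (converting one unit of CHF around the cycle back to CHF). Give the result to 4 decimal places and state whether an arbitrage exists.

1.0000 (no arbitrage)

Around CHF → SGD → NZD → CHF: 1 × 1.3754 × 1.1130 ÷ 1.5308 = 1.000013
Product ≈ 1 (deviation 0.001%, within rounding noise).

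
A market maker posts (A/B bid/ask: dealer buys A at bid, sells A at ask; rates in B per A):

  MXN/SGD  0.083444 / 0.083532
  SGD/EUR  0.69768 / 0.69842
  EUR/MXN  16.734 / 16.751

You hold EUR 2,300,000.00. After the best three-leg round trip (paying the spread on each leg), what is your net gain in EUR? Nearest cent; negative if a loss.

Net profit: EUR 53,518.14

Best loop EUR → SGD → MXN → EUR:
EUR 2,300,000.00 ÷ 0.69842 (buy SGD at ask) = SGD 3,293,147.39
SGD 3,293,147.39 ÷ 0.083532 (buy MXN at ask) = MXN 39,423,782.38
MXN 39,423,782.38 ÷ 16.751 (buy EUR at ask) = EUR 2,353,518.14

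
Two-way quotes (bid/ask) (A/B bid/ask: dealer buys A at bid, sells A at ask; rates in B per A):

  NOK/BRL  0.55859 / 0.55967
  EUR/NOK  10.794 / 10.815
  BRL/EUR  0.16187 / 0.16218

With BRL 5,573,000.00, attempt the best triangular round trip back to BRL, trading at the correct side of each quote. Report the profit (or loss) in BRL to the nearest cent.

Net profit: BRL 104,186.94

Best loop BRL → NOK → EUR → BRL:
BRL 5,573,000.00 ÷ 0.55967 (buy NOK at ask) = NOK 9,957,653.62
NOK 9,957,653.62 ÷ 10.815 (buy EUR at ask) = EUR 920,726.18
EUR 920,726.18 ÷ 0.16218 (buy BRL at ask) = BRL 5,677,186.94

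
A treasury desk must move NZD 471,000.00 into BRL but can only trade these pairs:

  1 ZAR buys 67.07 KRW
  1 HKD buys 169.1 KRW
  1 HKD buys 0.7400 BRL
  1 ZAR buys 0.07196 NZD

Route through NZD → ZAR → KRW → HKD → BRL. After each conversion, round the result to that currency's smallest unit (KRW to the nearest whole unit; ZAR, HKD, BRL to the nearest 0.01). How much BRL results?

NZD 471,000.00 ÷ 0.07196 = ZAR 6,545,302.95
ZAR 6,545,302.95 × 67.07 = KRW 438,993,469
KRW 438,993,469 ÷ 169.1 = HKD 2,596,058.36
HKD 2,596,058.36 × 0.7400 = BRL 1,921,083.19

BRL 1,921,083.19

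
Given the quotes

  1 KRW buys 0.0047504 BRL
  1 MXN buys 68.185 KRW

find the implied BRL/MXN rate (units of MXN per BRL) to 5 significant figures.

BRL/MXN = 3.0873

1 BRL ÷ 0.0047504 = 210.509 KRW
210.509 KRW ÷ 68.185 = 3.08732 MXN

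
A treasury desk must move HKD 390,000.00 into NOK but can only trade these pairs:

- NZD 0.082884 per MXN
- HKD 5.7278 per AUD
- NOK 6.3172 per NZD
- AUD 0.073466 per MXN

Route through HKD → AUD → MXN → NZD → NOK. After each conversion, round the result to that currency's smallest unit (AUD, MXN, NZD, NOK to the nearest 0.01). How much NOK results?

HKD 390,000.00 ÷ 5.7278 = AUD 68,088.97
AUD 68,088.97 ÷ 0.073466 = MXN 926,809.27
MXN 926,809.27 × 0.082884 = NZD 76,817.66
NZD 76,817.66 × 6.3172 = NOK 485,272.52

NOK 485,272.52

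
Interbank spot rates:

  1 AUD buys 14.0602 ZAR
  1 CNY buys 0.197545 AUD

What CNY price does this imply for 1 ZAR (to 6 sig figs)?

ZAR/CNY = 0.360033

1 ZAR ÷ 14.0602 = 0.0711227 AUD
0.0711227 AUD ÷ 0.197545 = 0.360033 CNY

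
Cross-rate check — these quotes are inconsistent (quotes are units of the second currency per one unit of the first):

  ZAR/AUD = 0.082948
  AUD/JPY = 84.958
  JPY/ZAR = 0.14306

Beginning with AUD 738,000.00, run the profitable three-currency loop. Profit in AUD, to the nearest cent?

Profit: AUD 6,020.29

Profitable loop is AUD → JPY → ZAR → AUD:
AUD 738,000.00 × 84.958 = JPY 62,699,004
JPY 62,699,004 × 0.14306 = ZAR 8,969,719.51
ZAR 8,969,719.51 × 0.082948 = AUD 744,020.29
Profit = AUD 744,020.29 − AUD 738,000.00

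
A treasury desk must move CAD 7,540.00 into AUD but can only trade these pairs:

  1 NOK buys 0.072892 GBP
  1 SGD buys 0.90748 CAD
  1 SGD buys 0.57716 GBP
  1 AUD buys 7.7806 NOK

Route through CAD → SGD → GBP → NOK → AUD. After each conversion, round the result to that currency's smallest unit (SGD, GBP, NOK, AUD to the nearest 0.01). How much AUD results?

AUD 8,455.46

CAD 7,540.00 ÷ 0.90748 = SGD 8,308.72
SGD 8,308.72 × 0.57716 = GBP 4,795.46
GBP 4,795.46 ÷ 0.072892 = NOK 65,788.56
NOK 65,788.56 ÷ 7.7806 = AUD 8,455.46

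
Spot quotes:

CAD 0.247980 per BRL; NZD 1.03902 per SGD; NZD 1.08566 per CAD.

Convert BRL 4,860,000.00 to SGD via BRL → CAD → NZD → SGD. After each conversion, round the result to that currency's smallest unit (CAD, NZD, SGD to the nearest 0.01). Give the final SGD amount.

SGD 1,259,281.59

BRL 4,860,000.00 × 0.247980 = CAD 1,205,182.80
CAD 1,205,182.80 × 1.08566 = NZD 1,308,418.76
NZD 1,308,418.76 ÷ 1.03902 = SGD 1,259,281.59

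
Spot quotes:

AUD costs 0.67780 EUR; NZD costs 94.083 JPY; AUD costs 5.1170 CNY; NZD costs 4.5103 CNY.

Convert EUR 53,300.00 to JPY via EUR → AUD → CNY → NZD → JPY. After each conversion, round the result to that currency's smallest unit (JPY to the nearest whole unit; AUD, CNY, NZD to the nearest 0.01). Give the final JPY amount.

JPY 8,393,572

EUR 53,300.00 ÷ 0.67780 = AUD 78,636.77
AUD 78,636.77 × 5.1170 = CNY 402,384.35
CNY 402,384.35 ÷ 4.5103 = NZD 89,214.54
NZD 89,214.54 × 94.083 = JPY 8,393,572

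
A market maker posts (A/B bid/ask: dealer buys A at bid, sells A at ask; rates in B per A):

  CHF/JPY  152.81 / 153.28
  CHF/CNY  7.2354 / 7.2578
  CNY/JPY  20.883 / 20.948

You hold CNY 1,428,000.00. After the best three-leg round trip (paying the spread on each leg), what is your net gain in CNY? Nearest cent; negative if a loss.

Net profit: CNY 7,266.08

Best loop CNY → CHF → JPY → CNY:
CNY 1,428,000.00 ÷ 7.2578 (buy CHF at ask) = CHF 196,753.84
CHF 196,753.84 × 152.81 (sell CHF at bid) = JPY 30,065,954
JPY 30,065,954 ÷ 20.948 (buy CNY at ask) = CNY 1,435,266.08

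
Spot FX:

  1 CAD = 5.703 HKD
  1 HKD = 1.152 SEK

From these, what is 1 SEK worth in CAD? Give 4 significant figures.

1 SEK ÷ 1.152 = 0.868056 HKD
0.868056 HKD ÷ 5.703 = 0.15221 CAD

SEK/CAD = 0.1522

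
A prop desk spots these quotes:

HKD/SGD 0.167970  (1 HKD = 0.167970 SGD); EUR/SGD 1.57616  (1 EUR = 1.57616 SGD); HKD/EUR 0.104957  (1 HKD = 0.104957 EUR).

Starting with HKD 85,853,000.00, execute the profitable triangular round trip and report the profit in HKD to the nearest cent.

Profitable loop is HKD → SGD → EUR → HKD:
HKD 85,853,000.00 × 0.167970 = SGD 14,420,728.41
SGD 14,420,728.41 ÷ 1.57616 = EUR 9,149,279.52
EUR 9,149,279.52 ÷ 0.104957 = HKD 87,171,694.32
Profit = HKD 87,171,694.32 − HKD 85,853,000.00

Profit: HKD 1,318,694.32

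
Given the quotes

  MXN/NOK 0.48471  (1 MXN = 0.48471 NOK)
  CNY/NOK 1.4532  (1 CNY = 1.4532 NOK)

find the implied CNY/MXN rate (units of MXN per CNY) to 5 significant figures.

CNY/MXN = 2.9981

1 CNY × 1.4532 = 1.4532 NOK
1.4532 NOK ÷ 0.48471 = 2.99808 MXN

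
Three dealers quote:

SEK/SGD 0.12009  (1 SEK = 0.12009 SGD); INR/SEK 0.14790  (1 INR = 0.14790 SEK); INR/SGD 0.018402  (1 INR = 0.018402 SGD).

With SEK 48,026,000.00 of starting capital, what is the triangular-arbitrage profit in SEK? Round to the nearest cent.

Profit: SEK 1,732,401.96

Profitable loop is SEK → INR → SGD → SEK:
SEK 48,026,000.00 ÷ 0.14790 = INR 324,719,405.00
INR 324,719,405.00 × 0.018402 = SGD 5,975,486.49
SGD 5,975,486.49 ÷ 0.12009 = SEK 49,758,401.96
Profit = SEK 49,758,401.96 − SEK 48,026,000.00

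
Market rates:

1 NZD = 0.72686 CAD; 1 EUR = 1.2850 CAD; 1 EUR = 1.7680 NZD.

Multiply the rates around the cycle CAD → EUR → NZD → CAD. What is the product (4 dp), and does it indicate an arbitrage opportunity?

Around CAD → EUR → NZD → CAD: 1 ÷ 1.2850 × 1.7680 × 0.72686 = 1.000069
Product ≈ 1 (deviation 0.007%, within rounding noise).

1.0001 (no arbitrage)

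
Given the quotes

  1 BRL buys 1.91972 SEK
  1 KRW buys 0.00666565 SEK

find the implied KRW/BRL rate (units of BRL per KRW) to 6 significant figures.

1 KRW × 0.00666565 = 0.00666565 SEK
0.00666565 SEK ÷ 1.91972 = 0.0034722 BRL

KRW/BRL = 0.00347220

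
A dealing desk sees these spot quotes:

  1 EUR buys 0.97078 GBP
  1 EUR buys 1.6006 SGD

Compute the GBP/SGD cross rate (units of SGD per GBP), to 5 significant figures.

1 GBP ÷ 0.97078 = 1.0301 EUR
1.0301 EUR × 1.6006 = 1.64878 SGD

GBP/SGD = 1.6488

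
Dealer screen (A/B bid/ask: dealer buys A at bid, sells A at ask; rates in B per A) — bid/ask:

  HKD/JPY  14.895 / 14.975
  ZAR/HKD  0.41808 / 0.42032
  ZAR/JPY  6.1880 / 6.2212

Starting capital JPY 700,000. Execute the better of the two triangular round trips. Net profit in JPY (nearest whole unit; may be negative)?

Best loop JPY → ZAR → HKD → JPY:
JPY 700,000 ÷ 6.2212 (buy ZAR at ask) = ZAR 112,518.49
ZAR 112,518.49 × 0.41808 (sell ZAR at bid) = HKD 47,041.73
HKD 47,041.73 × 14.895 (sell HKD at bid) = JPY 700,687

Net profit: JPY 687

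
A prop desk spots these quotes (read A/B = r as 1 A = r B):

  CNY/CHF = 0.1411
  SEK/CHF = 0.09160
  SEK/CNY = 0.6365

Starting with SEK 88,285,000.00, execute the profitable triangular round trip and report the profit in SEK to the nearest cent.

Profitable loop is SEK → CHF → CNY → SEK:
SEK 88,285,000.00 × 0.09160 = CHF 8,086,906.00
CHF 8,086,906.00 ÷ 0.1411 = CNY 57,313,295.54
CNY 57,313,295.54 ÷ 0.6365 = SEK 90,044,454.89
Profit = SEK 90,044,454.89 − SEK 88,285,000.00

Profit: SEK 1,759,454.89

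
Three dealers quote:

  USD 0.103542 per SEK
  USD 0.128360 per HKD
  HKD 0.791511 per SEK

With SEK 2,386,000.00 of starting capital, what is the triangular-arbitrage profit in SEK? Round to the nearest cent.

Profitable loop is SEK → USD → HKD → SEK:
SEK 2,386,000.00 × 0.103542 = USD 247,051.21
USD 247,051.21 ÷ 0.128360 = HKD 1,924,674.45
HKD 1,924,674.45 ÷ 0.791511 = SEK 2,431,645.86
Profit = SEK 2,431,645.86 − SEK 2,386,000.00

Profit: SEK 45,645.86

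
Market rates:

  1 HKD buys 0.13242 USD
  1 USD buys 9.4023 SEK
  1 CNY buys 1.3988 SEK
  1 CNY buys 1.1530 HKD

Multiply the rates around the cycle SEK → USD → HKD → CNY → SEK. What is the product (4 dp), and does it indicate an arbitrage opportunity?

0.9744 (arbitrage exists)

Around SEK → USD → HKD → CNY → SEK: 1 ÷ 9.4023 ÷ 0.13242 ÷ 1.1530 × 1.3988 = 0.974403
Product < 1; profitable direction is SEK → CNY → HKD → USD → SEK.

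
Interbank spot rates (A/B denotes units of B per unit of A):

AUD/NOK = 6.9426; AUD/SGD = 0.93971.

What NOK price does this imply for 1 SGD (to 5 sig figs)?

SGD/NOK = 7.3880

1 SGD ÷ 0.93971 = 1.06416 AUD
1.06416 AUD × 6.9426 = 7.38802 NOK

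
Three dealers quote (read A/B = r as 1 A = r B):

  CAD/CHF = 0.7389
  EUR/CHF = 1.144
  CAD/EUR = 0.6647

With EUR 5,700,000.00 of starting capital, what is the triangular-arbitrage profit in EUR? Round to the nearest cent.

Profitable loop is EUR → CHF → CAD → EUR:
EUR 5,700,000.00 × 1.144 = CHF 6,520,800.00
CHF 6,520,800.00 ÷ 0.7389 = CAD 8,825,010.15
CAD 8,825,010.15 × 0.6647 = EUR 5,865,984.25
Profit = EUR 5,865,984.25 − EUR 5,700,000.00

Profit: EUR 165,984.25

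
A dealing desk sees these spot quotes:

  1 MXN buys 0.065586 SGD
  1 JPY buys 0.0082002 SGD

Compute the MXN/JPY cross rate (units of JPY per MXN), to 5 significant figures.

MXN/JPY = 7.9981

1 MXN × 0.065586 = 0.065586 SGD
0.065586 SGD ÷ 0.0082002 = 7.9981 JPY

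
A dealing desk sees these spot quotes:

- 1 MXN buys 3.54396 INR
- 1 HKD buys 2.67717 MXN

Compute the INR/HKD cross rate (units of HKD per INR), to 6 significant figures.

INR/HKD = 0.105399

1 INR ÷ 3.54396 = 0.28217 MXN
0.28217 MXN ÷ 2.67717 = 0.105399 HKD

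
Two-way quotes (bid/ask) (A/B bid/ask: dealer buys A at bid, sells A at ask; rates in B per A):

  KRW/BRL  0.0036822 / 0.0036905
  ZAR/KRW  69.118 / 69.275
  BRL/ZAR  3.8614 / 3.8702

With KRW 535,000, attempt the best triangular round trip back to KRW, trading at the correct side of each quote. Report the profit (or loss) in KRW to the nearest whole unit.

Best loop KRW → ZAR → BRL → KRW:
KRW 535,000 ÷ 69.275 (buy ZAR at ask) = ZAR 7,722.84
ZAR 7,722.84 ÷ 3.8702 (buy BRL at ask) = BRL 1,995.46
BRL 1,995.46 ÷ 0.0036905 (buy KRW at ask) = KRW 540,703

Net profit: KRW 5,703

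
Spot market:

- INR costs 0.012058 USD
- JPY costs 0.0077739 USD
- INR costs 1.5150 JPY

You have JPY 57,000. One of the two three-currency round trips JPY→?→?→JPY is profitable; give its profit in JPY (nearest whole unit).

Profit: JPY 1,358

Profitable loop is JPY → INR → USD → JPY:
JPY 57,000 ÷ 1.5150 = INR 37,623.76
INR 37,623.76 × 0.012058 = USD 453.67
USD 453.67 ÷ 0.0077739 = JPY 58,358
Profit = JPY 58,358 − JPY 57,000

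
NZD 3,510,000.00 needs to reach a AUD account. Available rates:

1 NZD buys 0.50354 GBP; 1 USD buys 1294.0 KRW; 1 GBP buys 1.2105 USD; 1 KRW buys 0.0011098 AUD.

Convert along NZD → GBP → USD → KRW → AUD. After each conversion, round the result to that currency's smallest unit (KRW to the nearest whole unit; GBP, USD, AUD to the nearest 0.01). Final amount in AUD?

AUD 3,072,450.42

NZD 3,510,000.00 × 0.50354 = GBP 1,767,425.40
GBP 1,767,425.40 × 1.2105 = USD 2,139,468.45
USD 2,139,468.45 × 1294.0 = KRW 2,768,472,174
KRW 2,768,472,174 × 0.0011098 = AUD 3,072,450.42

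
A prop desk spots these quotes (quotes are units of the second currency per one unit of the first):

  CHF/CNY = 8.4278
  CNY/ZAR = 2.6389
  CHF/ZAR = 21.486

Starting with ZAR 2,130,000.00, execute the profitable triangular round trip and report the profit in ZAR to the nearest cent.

Profitable loop is ZAR → CHF → CNY → ZAR:
ZAR 2,130,000.00 ÷ 21.486 = CHF 99,134.32
CHF 99,134.32 × 8.4278 = CNY 835,484.22
CNY 835,484.22 × 2.6389 = ZAR 2,204,759.31
Profit = ZAR 2,204,759.31 − ZAR 2,130,000.00

Profit: ZAR 74,759.31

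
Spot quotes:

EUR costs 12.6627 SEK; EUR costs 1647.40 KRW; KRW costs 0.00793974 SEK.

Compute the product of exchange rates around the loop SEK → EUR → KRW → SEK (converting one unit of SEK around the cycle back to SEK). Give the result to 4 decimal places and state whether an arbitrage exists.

1.0329 (arbitrage exists)

Around SEK → EUR → KRW → SEK: 1 ÷ 12.6627 × 1647.40 × 0.00793974 = 1.032949
Product > 1; profitable direction is SEK → EUR → KRW → SEK.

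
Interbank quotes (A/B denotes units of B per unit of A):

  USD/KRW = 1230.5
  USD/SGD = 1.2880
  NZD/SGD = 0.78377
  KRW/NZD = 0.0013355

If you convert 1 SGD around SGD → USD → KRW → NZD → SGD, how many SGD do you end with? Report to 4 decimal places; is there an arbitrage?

1.0000 (no arbitrage)

Around SGD → USD → KRW → NZD → SGD: 1 ÷ 1.2880 × 1230.5 × 0.0013355 × 0.78377 = 0.999996
Product ≈ 1 (deviation 0.000%, within rounding noise).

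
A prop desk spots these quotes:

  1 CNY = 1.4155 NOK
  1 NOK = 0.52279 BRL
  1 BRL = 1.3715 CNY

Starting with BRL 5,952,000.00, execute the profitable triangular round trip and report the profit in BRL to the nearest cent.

Profit: BRL 88,819.79

Profitable loop is BRL → CNY → NOK → BRL:
BRL 5,952,000.00 × 1.3715 = CNY 8,163,168.00
CNY 8,163,168.00 × 1.4155 = NOK 11,554,964.30
NOK 11,554,964.30 × 0.52279 = BRL 6,040,819.79
Profit = BRL 6,040,819.79 − BRL 5,952,000.00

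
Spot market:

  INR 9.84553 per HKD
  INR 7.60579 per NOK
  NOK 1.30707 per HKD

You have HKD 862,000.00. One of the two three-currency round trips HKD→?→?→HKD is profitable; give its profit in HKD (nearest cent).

Profit: HKD 8,384.89

Profitable loop is HKD → NOK → INR → HKD:
HKD 862,000.00 × 1.30707 = NOK 1,126,694.34
NOK 1,126,694.34 × 7.60579 = INR 8,569,400.54
INR 8,569,400.54 ÷ 9.84553 = HKD 870,384.89
Profit = HKD 870,384.89 − HKD 862,000.00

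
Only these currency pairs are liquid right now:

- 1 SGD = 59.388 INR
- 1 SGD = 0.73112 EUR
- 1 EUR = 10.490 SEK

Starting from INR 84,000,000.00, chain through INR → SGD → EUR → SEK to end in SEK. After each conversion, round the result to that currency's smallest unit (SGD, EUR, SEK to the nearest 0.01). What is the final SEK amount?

SEK 10,847,876.74

INR 84,000,000.00 ÷ 59.388 = SGD 1,414,427.16
SGD 1,414,427.16 × 0.73112 = EUR 1,034,115.99
EUR 1,034,115.99 × 10.490 = SEK 10,847,876.74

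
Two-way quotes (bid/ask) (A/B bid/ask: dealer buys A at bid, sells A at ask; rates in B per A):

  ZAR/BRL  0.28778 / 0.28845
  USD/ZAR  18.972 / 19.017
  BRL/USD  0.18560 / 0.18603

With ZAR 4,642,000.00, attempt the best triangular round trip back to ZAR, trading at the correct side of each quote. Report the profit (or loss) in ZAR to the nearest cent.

Net profit: ZAR 61,886.48

Best loop ZAR → BRL → USD → ZAR:
ZAR 4,642,000.00 × 0.28778 (sell ZAR at bid) = BRL 1,335,874.76
BRL 1,335,874.76 × 0.18560 (sell BRL at bid) = USD 247,938.36
USD 247,938.36 × 18.972 (sell USD at bid) = ZAR 4,703,886.48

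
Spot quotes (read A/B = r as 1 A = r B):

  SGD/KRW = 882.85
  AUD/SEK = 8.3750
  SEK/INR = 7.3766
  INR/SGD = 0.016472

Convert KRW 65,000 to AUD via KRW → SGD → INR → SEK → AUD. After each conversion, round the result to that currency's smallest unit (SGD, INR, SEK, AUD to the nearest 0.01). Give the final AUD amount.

KRW 65,000 ÷ 882.85 = SGD 73.63
SGD 73.63 ÷ 0.016472 = INR 4,470.01
INR 4,470.01 ÷ 7.3766 = SEK 605.97
SEK 605.97 ÷ 8.3750 = AUD 72.35

AUD 72.35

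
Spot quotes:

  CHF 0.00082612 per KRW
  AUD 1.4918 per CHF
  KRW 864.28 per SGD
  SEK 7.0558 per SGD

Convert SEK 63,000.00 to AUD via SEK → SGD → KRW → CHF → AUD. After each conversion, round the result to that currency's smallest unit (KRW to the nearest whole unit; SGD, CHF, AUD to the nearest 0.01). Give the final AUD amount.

SEK 63,000.00 ÷ 7.0558 = SGD 8,928.82
SGD 8,928.82 × 864.28 = KRW 7,717,001
KRW 7,717,001 × 0.00082612 = CHF 6,375.17
CHF 6,375.17 × 1.4918 = AUD 9,510.48

AUD 9,510.48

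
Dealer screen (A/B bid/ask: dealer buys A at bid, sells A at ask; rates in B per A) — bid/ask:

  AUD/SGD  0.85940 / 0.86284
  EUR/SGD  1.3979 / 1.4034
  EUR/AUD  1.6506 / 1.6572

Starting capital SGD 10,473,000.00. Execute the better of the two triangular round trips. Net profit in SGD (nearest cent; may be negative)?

Net profit: SGD 112,876.46

Best loop SGD → EUR → AUD → SGD:
SGD 10,473,000.00 ÷ 1.4034 (buy EUR at ask) = EUR 7,462,590.85
EUR 7,462,590.85 × 1.6506 (sell EUR at bid) = AUD 12,317,752.46
AUD 12,317,752.46 × 0.85940 (sell AUD at bid) = SGD 10,585,876.46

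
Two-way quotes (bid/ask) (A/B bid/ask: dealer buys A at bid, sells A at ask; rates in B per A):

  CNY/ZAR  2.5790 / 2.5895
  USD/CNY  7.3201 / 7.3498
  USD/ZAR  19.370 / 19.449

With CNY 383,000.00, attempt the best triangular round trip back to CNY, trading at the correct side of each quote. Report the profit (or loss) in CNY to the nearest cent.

Net profit: CNY 6,795.62

Best loop CNY → USD → ZAR → CNY:
CNY 383,000.00 ÷ 7.3498 (buy USD at ask) = USD 52,110.26
USD 52,110.26 × 19.370 (sell USD at bid) = ZAR 1,009,375.77
ZAR 1,009,375.77 ÷ 2.5895 (buy CNY at ask) = CNY 389,795.62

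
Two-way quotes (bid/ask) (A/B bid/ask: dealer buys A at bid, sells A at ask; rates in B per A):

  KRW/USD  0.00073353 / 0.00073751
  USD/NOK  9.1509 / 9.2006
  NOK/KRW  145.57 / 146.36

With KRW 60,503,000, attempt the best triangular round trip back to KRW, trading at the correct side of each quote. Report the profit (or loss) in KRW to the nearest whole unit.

Best loop KRW → NOK → USD → KRW:
KRW 60,503,000 ÷ 146.36 (buy NOK at ask) = NOK 413,384.80
NOK 413,384.80 ÷ 9.2006 (buy USD at ask) = USD 44,930.20
USD 44,930.20 ÷ 0.00073751 (buy KRW at ask) = KRW 60,921,480

Net profit: KRW 418,480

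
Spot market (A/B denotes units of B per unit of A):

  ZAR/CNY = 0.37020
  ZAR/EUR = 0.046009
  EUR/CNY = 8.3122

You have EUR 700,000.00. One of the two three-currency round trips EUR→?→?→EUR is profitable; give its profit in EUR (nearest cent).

Profitable loop is EUR → CNY → ZAR → EUR:
EUR 700,000.00 × 8.3122 = CNY 5,818,540.00
CNY 5,818,540.00 ÷ 0.37020 = ZAR 15,717,287.95
ZAR 15,717,287.95 × 0.046009 = EUR 723,136.70
Profit = EUR 723,136.70 − EUR 700,000.00

Profit: EUR 23,136.70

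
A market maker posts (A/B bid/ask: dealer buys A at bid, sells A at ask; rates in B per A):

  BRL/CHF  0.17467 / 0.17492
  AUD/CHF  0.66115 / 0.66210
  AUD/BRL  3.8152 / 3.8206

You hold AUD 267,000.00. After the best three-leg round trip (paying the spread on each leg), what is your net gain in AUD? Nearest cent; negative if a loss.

Best loop AUD → BRL → CHF → AUD:
AUD 267,000.00 × 3.8152 (sell AUD at bid) = BRL 1,018,658.40
BRL 1,018,658.40 × 0.17467 (sell BRL at bid) = CHF 177,929.06
CHF 177,929.06 ÷ 0.66210 (buy AUD at ask) = AUD 268,734.42

Net profit: AUD 1,734.42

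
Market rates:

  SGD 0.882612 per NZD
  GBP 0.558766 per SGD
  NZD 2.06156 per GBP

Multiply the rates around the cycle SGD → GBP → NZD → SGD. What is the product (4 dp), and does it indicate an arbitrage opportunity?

1.0167 (arbitrage exists)

Around SGD → GBP → NZD → SGD: 1 × 0.558766 × 2.06156 × 0.882612 = 1.016707
Product > 1; profitable direction is SGD → GBP → NZD → SGD.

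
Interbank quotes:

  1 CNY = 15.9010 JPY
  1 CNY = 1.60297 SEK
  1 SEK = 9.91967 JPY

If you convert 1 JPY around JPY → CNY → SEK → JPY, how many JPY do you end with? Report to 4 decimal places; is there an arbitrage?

1.0000 (no arbitrage)

Around JPY → CNY → SEK → JPY: 1 ÷ 15.9010 × 1.60297 × 9.91967 = 0.999996
Product ≈ 1 (deviation 0.000%, within rounding noise).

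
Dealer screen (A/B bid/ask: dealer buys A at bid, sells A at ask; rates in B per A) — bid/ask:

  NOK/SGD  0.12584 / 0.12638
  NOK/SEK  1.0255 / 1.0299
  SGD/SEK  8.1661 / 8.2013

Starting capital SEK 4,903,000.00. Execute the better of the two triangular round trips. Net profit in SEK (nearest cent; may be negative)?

Net result: SEK -10,844.66 (no profitable arbitrage after spreads)

Best loop SEK → NOK → SGD → SEK:
SEK 4,903,000.00 ÷ 1.0299 (buy NOK at ask) = NOK 4,760,656.37
NOK 4,760,656.37 × 0.12584 (sell NOK at bid) = SGD 599,081.00
SGD 599,081.00 × 8.1661 (sell SGD at bid) = SEK 4,892,155.34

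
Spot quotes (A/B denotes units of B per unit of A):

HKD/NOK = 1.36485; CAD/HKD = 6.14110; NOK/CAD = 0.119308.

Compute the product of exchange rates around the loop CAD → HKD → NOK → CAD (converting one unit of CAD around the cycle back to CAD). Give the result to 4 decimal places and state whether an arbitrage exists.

1.0000 (no arbitrage)

Around CAD → HKD → NOK → CAD: 1 × 6.14110 × 1.36485 × 0.119308 = 1.000002
Product ≈ 1 (deviation 0.000%, within rounding noise).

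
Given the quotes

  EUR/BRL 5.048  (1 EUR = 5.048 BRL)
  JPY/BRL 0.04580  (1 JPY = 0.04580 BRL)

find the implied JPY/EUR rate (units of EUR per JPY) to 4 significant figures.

JPY/EUR = 0.009073

1 JPY × 0.04580 = 0.0458 BRL
0.0458 BRL ÷ 5.048 = 0.0090729 EUR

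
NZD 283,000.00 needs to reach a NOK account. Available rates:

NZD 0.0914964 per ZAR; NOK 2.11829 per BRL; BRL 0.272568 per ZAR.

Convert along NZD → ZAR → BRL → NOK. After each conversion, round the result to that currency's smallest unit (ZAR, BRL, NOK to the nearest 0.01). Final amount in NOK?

NOK 1,785,840.67

NZD 283,000.00 ÷ 0.0914964 = ZAR 3,093,017.87
ZAR 3,093,017.87 × 0.272568 = BRL 843,057.69
BRL 843,057.69 × 2.11829 = NOK 1,785,840.67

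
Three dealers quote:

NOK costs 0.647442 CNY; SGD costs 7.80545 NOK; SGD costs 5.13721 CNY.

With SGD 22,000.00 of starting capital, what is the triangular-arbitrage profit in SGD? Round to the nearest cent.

Profitable loop is SGD → CNY → NOK → SGD:
SGD 22,000.00 × 5.13721 = CNY 113,018.62
CNY 113,018.62 ÷ 0.647442 = NOK 174,561.77
NOK 174,561.77 ÷ 7.80545 = SGD 22,364.09
Profit = SGD 22,364.09 − SGD 22,000.00

Profit: SGD 364.09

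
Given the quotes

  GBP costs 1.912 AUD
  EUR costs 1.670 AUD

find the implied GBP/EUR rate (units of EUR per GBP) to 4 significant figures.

GBP/EUR = 1.145

1 GBP × 1.912 = 1.912 AUD
1.912 AUD ÷ 1.670 = 1.14491 EUR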